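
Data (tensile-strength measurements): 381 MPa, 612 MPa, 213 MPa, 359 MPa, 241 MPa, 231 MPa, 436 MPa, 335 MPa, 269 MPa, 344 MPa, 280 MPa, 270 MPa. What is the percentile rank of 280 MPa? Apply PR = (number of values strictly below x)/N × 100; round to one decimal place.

N = 12.
Strictly below 280: 5. Equal to 280: 1.
PR = 5/12 × 100 = 41.7

41.7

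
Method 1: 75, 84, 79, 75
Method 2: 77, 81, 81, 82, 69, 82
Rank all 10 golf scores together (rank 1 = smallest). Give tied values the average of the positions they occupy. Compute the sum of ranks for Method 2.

35

Sorted (ascending): 69, 75, 75, 77, 79, 81, 81, 82, 82, 84
The 2 values of 75 occupy positions 2–3 → average rank (2+3)/2 = 2.5.
The 2 values of 81 occupy positions 6–7 → average rank (6+7)/2 = 6.5.
The 2 values of 82 occupy positions 8–9 → average rank (8+9)/2 = 8.5.
Method 2 values → pooled ranks: 77→4, 81→6.5, 81→6.5, 82→8.5, 69→1, 82→8.5
Rank sum = 4 + 6.5 + 6.5 + 8.5 + 1 + 8.5 = 35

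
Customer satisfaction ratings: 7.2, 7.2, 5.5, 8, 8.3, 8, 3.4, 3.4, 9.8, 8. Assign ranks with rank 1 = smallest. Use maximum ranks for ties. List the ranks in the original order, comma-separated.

5, 5, 3, 8, 9, 8, 2, 2, 10, 8

Sorted (ascending): 3.4, 3.4, 5.5, 7.2, 7.2, 8, 8, 8, 8.3, 9.8
The 2 values of 3.4 occupy positions 1–2 → each gets rank 2.
The 2 values of 7.2 occupy positions 4–5 → each gets rank 5.
The 3 values of 8 occupy positions 6–8 → each gets rank 8.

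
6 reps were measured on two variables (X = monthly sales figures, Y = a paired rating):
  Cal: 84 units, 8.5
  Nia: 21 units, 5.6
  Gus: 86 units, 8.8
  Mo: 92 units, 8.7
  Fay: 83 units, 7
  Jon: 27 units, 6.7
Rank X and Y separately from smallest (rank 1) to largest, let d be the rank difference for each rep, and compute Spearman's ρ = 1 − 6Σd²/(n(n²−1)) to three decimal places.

Ranks of variable 1: 4, 1, 5, 6, 3, 2
Ranks of variable 2: 4, 1, 6, 5, 3, 2
d = r₁ − r₂: 0, 0, -1, 1, 0, 0
d²: 0, 0, 1, 1, 0, 0; Σd² = 2
ρ = 1 − 6·2/(6·35) = 1 − 12/210 = 0.943

0.943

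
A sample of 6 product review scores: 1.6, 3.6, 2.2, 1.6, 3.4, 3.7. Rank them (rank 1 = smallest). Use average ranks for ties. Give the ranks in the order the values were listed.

1.5, 5, 3, 1.5, 4, 6

Sorted (ascending): 1.6, 1.6, 2.2, 3.4, 3.6, 3.7
The 2 values of 1.6 occupy positions 1–2 → average rank (1+2)/2 = 1.5.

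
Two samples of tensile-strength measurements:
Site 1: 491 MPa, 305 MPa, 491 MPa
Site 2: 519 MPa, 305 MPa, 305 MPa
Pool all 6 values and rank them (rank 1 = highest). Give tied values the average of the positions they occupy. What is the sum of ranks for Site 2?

Sorted (descending): 519, 491, 491, 305, 305, 305
The 2 values of 491 occupy positions 2–3 → average rank (2+3)/2 = 2.5.
The 3 values of 305 occupy positions 4–6 → average rank 5.
Site 2 values → pooled ranks: 519→1, 305→5, 305→5
Rank sum = 1 + 5 + 5 = 11

11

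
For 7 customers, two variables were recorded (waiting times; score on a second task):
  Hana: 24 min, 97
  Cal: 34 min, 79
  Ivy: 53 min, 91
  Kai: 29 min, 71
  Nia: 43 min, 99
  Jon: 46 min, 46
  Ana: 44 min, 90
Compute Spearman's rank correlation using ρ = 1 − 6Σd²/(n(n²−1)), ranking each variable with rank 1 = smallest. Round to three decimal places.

Ranks of variable 1: 1, 3, 7, 2, 4, 6, 5
Ranks of variable 2: 6, 3, 5, 2, 7, 1, 4
d = r₁ − r₂: -5, 0, 2, 0, -3, 5, 1
d²: 25, 0, 4, 0, 9, 25, 1; Σd² = 64
ρ = 1 − 6·64/(7·48) = 1 − 384/336 = -0.143

-0.143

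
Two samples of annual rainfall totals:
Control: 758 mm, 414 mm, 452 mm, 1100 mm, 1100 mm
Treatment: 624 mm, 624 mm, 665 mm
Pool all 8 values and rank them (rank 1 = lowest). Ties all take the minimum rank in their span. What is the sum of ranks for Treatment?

Sorted (ascending): 414, 452, 624, 624, 665, 758, 1100, 1100
The 2 values of 624 occupy positions 3–4 → each gets rank 3.
The 2 values of 1100 occupy positions 7–8 → each gets rank 7.
Treatment values → pooled ranks: 624→3, 624→3, 665→5
Rank sum = 3 + 3 + 5 = 11

11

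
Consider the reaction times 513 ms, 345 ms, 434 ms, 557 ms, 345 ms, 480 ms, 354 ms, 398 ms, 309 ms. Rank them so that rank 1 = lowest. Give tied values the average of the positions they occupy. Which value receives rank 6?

Sorted (ascending): 309, 345, 345, 354, 398, 434, 480, 513, 557
The 2 values of 345 occupy positions 2–3 → average rank (2+3)/2 = 2.5.
Rank 6 → value 434.

434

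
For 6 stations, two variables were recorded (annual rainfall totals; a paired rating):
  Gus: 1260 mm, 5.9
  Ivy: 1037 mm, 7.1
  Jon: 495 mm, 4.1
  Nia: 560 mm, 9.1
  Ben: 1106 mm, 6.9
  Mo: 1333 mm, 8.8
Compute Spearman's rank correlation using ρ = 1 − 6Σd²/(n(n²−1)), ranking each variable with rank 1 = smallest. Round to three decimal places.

Ranks of variable 1: 5, 3, 1, 2, 4, 6
Ranks of variable 2: 2, 4, 1, 6, 3, 5
d = r₁ − r₂: 3, -1, 0, -4, 1, 1
d²: 9, 1, 0, 16, 1, 1; Σd² = 28
ρ = 1 − 6·28/(6·35) = 1 − 168/210 = 0.200

0.200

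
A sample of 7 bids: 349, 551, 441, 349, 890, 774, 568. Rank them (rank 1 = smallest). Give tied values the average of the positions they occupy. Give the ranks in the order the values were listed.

Sorted (ascending): 349, 349, 441, 551, 568, 774, 890
The 2 values of 349 occupy positions 1–2 → average rank (1+2)/2 = 1.5.

1.5, 4, 3, 1.5, 7, 6, 5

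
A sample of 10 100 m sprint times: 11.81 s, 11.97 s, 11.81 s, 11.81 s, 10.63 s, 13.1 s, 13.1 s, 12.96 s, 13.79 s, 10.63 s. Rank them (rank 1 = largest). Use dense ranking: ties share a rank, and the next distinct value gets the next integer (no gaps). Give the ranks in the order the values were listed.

Sorted (descending): 13.79, 13.1, 13.1, 12.96, 11.97, 11.81, 11.81, 11.81, 10.63, 10.63
The 2 values of 13.1 share dense rank 2.
The 3 values of 11.81 share dense rank 5.
The 2 values of 10.63 share dense rank 6.
Remaining distinct values take the next consecutive integers.

5, 4, 5, 5, 6, 2, 2, 3, 1, 6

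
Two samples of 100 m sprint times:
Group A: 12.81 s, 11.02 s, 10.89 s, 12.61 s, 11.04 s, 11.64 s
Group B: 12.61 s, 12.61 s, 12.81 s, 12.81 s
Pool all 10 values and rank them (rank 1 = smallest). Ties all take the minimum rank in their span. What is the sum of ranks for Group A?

23

Sorted (ascending): 10.89, 11.02, 11.04, 11.64, 12.61, 12.61, 12.61, 12.81, 12.81, 12.81
The 3 values of 12.61 occupy positions 5–7 → each gets rank 5.
The 3 values of 12.81 occupy positions 8–10 → each gets rank 8.
Group A values → pooled ranks: 12.81→8, 11.02→2, 10.89→1, 12.61→5, 11.04→3, 11.64→4
Rank sum = 8 + 2 + 1 + 5 + 3 + 4 = 23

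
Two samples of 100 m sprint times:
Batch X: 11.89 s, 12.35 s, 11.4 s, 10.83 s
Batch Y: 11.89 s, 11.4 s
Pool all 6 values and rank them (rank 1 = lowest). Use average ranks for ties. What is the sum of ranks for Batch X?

Sorted (ascending): 10.83, 11.4, 11.4, 11.89, 11.89, 12.35
The 2 values of 11.4 occupy positions 2–3 → average rank (2+3)/2 = 2.5.
The 2 values of 11.89 occupy positions 4–5 → average rank (4+5)/2 = 4.5.
Batch X values → pooled ranks: 11.89→4.5, 12.35→6, 11.4→2.5, 10.83→1
Rank sum = 4.5 + 6 + 2.5 + 1 = 14

14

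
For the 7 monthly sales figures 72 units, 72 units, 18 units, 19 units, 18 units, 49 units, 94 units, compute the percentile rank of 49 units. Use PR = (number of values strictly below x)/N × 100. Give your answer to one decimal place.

42.9

N = 7.
Strictly below 49: 3. Equal to 49: 1.
PR = 3/7 × 100 = 42.9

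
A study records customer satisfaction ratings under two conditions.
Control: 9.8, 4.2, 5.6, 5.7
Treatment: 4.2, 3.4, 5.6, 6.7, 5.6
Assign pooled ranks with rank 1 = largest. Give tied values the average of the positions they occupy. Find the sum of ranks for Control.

Sorted (descending): 9.8, 6.7, 5.7, 5.6, 5.6, 5.6, 4.2, 4.2, 3.4
The 3 values of 5.6 occupy positions 4–6 → average rank 5.
The 2 values of 4.2 occupy positions 7–8 → average rank (7+8)/2 = 7.5.
Control values → pooled ranks: 9.8→1, 4.2→7.5, 5.6→5, 5.7→3
Rank sum = 1 + 7.5 + 5 + 3 = 16.5

16.5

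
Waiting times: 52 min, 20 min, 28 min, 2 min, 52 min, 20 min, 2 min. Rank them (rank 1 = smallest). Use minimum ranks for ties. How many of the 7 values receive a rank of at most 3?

4

Sorted (ascending): 2, 2, 20, 20, 28, 52, 52
The 2 values of 2 occupy positions 1–2 → each gets rank 1.
The 2 values of 20 occupy positions 3–4 → each gets rank 3.
The 2 values of 52 occupy positions 6–7 → each gets rank 6.
Ranks ≤ 3: {1, 1, 3, 3} → 4 values.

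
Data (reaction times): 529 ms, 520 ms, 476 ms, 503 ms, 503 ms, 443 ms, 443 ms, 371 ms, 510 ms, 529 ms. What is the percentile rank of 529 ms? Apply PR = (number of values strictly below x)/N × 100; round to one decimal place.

80.0

N = 10.
Strictly below 529: 8. Equal to 529: 2.
PR = 8/10 × 100 = 80.0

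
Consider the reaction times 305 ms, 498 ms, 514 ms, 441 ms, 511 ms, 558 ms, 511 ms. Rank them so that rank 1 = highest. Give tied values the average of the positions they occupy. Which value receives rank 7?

Sorted (descending): 558, 514, 511, 511, 498, 441, 305
The 2 values of 511 occupy positions 3–4 → average rank (3+4)/2 = 3.5.
Rank 7 → value 305.

305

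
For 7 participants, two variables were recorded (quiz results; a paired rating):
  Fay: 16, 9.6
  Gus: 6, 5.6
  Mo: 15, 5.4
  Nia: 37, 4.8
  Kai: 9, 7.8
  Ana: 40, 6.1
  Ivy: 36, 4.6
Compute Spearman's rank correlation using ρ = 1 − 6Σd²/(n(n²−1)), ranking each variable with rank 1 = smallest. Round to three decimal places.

-0.250

Ranks of variable 1: 4, 1, 3, 6, 2, 7, 5
Ranks of variable 2: 7, 4, 3, 2, 6, 5, 1
d = r₁ − r₂: -3, -3, 0, 4, -4, 2, 4
d²: 9, 9, 0, 16, 16, 4, 16; Σd² = 70
ρ = 1 − 6·70/(7·48) = 1 − 420/336 = -0.250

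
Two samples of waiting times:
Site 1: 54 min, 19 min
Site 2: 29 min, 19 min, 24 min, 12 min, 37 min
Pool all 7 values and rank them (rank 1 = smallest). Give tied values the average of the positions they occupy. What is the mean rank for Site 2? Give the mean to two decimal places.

Sorted (ascending): 12, 19, 19, 24, 29, 37, 54
The 2 values of 19 occupy positions 2–3 → average rank (2+3)/2 = 2.5.
Site 2 values → pooled ranks: 29→5, 19→2.5, 24→4, 12→1, 37→6
Mean rank = (5 + 2.5 + 4 + 1 + 6) / 5 = 3.70

3.70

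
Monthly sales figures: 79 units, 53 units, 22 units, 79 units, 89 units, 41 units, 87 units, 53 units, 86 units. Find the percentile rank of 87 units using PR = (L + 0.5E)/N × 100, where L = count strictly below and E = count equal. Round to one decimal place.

N = 9.
Strictly below 87: 7. Equal to 87: 1.
PR = (7 + 0.5·1)/9 × 100 = 83.3

83.3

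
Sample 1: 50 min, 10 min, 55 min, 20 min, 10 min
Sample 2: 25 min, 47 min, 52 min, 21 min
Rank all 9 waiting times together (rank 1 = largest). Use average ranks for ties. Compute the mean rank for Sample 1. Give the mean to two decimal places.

Sorted (descending): 55, 52, 50, 47, 25, 21, 20, 10, 10
The 2 values of 10 occupy positions 8–9 → average rank (8+9)/2 = 8.5.
Sample 1 values → pooled ranks: 50→3, 10→8.5, 55→1, 20→7, 10→8.5
Mean rank = (3 + 8.5 + 1 + 7 + 8.5) / 5 = 5.60

5.60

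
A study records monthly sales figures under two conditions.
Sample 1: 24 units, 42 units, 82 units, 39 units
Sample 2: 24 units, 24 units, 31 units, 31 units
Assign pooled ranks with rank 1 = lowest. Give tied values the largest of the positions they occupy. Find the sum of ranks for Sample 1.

Sorted (ascending): 24, 24, 24, 31, 31, 39, 42, 82
The 3 values of 24 occupy positions 1–3 → each gets rank 3.
The 2 values of 31 occupy positions 4–5 → each gets rank 5.
Sample 1 values → pooled ranks: 24→3, 42→7, 82→8, 39→6
Rank sum = 3 + 7 + 8 + 6 = 24

24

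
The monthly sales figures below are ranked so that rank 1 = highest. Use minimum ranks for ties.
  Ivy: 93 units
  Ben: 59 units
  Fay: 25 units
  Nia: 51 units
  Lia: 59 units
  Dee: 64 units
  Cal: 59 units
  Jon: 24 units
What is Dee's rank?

Sorted (descending): 93, 64, 59, 59, 59, 51, 25, 24
The 3 values of 59 occupy positions 3–5 → each gets rank 3.
Dee has value 64 units → rank 2.

2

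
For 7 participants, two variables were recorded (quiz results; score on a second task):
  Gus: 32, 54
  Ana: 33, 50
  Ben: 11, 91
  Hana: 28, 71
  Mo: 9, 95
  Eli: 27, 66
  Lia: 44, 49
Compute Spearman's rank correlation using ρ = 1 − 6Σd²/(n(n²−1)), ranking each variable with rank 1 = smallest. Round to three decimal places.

Ranks of variable 1: 5, 6, 2, 4, 1, 3, 7
Ranks of variable 2: 3, 2, 6, 5, 7, 4, 1
d = r₁ − r₂: 2, 4, -4, -1, -6, -1, 6
d²: 4, 16, 16, 1, 36, 1, 36; Σd² = 110
ρ = 1 − 6·110/(7·48) = 1 − 660/336 = -0.964

-0.964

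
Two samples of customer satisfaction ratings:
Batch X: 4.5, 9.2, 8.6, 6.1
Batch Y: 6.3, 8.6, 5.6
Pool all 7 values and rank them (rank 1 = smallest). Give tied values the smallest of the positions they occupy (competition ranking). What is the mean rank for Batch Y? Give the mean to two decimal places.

3.67

Sorted (ascending): 4.5, 5.6, 6.1, 6.3, 8.6, 8.6, 9.2
The 2 values of 8.6 occupy positions 5–6 → each gets rank 5.
Batch Y values → pooled ranks: 6.3→4, 8.6→5, 5.6→2
Mean rank = (4 + 5 + 2) / 3 = 3.67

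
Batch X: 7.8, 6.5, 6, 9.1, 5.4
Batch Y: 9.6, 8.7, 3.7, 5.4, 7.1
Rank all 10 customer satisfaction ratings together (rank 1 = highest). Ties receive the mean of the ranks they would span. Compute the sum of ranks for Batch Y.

Sorted (descending): 9.6, 9.1, 8.7, 7.8, 7.1, 6.5, 6, 5.4, 5.4, 3.7
The 2 values of 5.4 occupy positions 8–9 → average rank (8+9)/2 = 8.5.
Batch Y values → pooled ranks: 9.6→1, 8.7→3, 3.7→10, 5.4→8.5, 7.1→5
Rank sum = 1 + 3 + 10 + 8.5 + 5 = 27.5

27.5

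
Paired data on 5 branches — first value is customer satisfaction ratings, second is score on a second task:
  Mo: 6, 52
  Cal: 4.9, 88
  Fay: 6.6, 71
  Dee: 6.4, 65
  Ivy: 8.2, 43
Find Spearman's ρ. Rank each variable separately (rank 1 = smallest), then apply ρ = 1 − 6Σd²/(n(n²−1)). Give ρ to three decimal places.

-0.600

Ranks of variable 1: 2, 1, 4, 3, 5
Ranks of variable 2: 2, 5, 4, 3, 1
d = r₁ − r₂: 0, -4, 0, 0, 4
d²: 0, 16, 0, 0, 16; Σd² = 32
ρ = 1 − 6·32/(5·24) = 1 − 192/120 = -0.600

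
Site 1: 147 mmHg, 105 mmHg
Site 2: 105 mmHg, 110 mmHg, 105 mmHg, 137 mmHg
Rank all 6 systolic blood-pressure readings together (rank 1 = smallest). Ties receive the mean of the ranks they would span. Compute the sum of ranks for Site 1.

8

Sorted (ascending): 105, 105, 105, 110, 137, 147
The 3 values of 105 occupy positions 1–3 → average rank 2.
Site 1 values → pooled ranks: 147→6, 105→2
Rank sum = 6 + 2 = 8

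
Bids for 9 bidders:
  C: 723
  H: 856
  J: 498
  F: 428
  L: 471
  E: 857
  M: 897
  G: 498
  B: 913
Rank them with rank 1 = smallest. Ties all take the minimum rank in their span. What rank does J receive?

Sorted (ascending): 428, 471, 498, 498, 723, 856, 857, 897, 913
The 2 values of 498 occupy positions 3–4 → each gets rank 3.
J has value 498 → rank 3.

3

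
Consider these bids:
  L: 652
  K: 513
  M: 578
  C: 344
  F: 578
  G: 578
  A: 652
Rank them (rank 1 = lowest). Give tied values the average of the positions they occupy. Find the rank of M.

Sorted (ascending): 344, 513, 578, 578, 578, 652, 652
The 3 values of 578 occupy positions 3–5 → average rank 4.
The 2 values of 652 occupy positions 6–7 → average rank (6+7)/2 = 6.5.
M has value 578 → rank 4.

4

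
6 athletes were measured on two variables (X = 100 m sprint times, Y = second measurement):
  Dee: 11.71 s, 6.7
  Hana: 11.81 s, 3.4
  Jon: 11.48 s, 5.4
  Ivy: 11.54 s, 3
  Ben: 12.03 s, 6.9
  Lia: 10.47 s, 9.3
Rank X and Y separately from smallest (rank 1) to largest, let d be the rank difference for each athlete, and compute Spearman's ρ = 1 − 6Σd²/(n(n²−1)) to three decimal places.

-0.143

Ranks of variable 1: 4, 5, 2, 3, 6, 1
Ranks of variable 2: 4, 2, 3, 1, 5, 6
d = r₁ − r₂: 0, 3, -1, 2, 1, -5
d²: 0, 9, 1, 4, 1, 25; Σd² = 40
ρ = 1 − 6·40/(6·35) = 1 − 240/210 = -0.143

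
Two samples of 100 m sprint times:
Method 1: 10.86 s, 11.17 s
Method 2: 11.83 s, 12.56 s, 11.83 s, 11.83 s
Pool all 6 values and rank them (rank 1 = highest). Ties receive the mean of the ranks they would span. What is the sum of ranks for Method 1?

11

Sorted (descending): 12.56, 11.83, 11.83, 11.83, 11.17, 10.86
The 3 values of 11.83 occupy positions 2–4 → average rank 3.
Method 1 values → pooled ranks: 10.86→6, 11.17→5
Rank sum = 6 + 5 = 11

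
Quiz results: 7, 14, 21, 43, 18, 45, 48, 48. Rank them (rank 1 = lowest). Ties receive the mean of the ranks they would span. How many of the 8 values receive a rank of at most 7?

6

Sorted (ascending): 7, 14, 18, 21, 43, 45, 48, 48
The 2 values of 48 occupy positions 7–8 → average rank (7+8)/2 = 7.5.
Ranks ≤ 7: {1, 2, 3, 4, 5, 6} → 6 values.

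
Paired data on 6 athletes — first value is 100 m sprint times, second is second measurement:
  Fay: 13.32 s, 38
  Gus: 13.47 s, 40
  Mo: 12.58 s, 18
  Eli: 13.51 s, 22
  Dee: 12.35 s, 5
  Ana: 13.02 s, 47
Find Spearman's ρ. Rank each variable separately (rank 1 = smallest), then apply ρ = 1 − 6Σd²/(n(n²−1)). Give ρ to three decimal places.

Ranks of variable 1: 4, 5, 2, 6, 1, 3
Ranks of variable 2: 4, 5, 2, 3, 1, 6
d = r₁ − r₂: 0, 0, 0, 3, 0, -3
d²: 0, 0, 0, 9, 0, 9; Σd² = 18
ρ = 1 − 6·18/(6·35) = 1 − 108/210 = 0.486

0.486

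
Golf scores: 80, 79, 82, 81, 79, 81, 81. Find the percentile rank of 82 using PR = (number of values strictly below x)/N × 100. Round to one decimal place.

N = 7.
Strictly below 82: 6. Equal to 82: 1.
PR = 6/7 × 100 = 85.7

85.7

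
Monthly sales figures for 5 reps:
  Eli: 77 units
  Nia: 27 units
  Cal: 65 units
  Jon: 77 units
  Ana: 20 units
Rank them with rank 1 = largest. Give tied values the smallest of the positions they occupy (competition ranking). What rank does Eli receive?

Sorted (descending): 77, 77, 65, 27, 20
The 2 values of 77 occupy positions 1–2 → each gets rank 1.
Eli has value 77 units → rank 1.

1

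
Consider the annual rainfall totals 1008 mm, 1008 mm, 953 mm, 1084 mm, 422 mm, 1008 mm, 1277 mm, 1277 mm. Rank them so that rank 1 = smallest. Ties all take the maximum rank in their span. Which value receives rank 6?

Sorted (ascending): 422, 953, 1008, 1008, 1008, 1084, 1277, 1277
The 3 values of 1008 occupy positions 3–5 → each gets rank 5.
The 2 values of 1277 occupy positions 7–8 → each gets rank 8.
Rank 6 → value 1084.

1084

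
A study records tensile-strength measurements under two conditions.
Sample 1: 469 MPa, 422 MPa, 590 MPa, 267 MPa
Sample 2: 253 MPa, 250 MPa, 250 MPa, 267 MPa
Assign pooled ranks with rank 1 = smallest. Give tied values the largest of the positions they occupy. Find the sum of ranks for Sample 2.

12

Sorted (ascending): 250, 250, 253, 267, 267, 422, 469, 590
The 2 values of 250 occupy positions 1–2 → each gets rank 2.
The 2 values of 267 occupy positions 4–5 → each gets rank 5.
Sample 2 values → pooled ranks: 253→3, 250→2, 250→2, 267→5
Rank sum = 3 + 2 + 2 + 5 = 12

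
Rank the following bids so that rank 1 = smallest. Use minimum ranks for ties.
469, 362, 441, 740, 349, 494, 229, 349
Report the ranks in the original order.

6, 4, 5, 8, 2, 7, 1, 2

Sorted (ascending): 229, 349, 349, 362, 441, 469, 494, 740
The 2 values of 349 occupy positions 2–3 → each gets rank 2.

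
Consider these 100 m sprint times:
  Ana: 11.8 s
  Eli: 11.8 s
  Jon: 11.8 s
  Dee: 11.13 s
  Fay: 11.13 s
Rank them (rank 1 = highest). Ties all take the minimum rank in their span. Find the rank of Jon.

1

Sorted (descending): 11.8, 11.8, 11.8, 11.13, 11.13
The 3 values of 11.8 occupy positions 1–3 → each gets rank 1.
The 2 values of 11.13 occupy positions 4–5 → each gets rank 4.
Jon has value 11.8 s → rank 1.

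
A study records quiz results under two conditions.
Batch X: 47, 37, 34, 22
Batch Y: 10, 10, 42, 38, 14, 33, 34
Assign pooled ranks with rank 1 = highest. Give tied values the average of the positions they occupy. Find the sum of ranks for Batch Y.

Sorted (descending): 47, 42, 38, 37, 34, 34, 33, 22, 14, 10, 10
The 2 values of 34 occupy positions 5–6 → average rank (5+6)/2 = 5.5.
The 2 values of 10 occupy positions 10–11 → average rank (10+11)/2 = 10.5.
Batch Y values → pooled ranks: 10→10.5, 10→10.5, 42→2, 38→3, 14→9, 33→7, 34→5.5
Rank sum = 10.5 + 10.5 + 2 + 3 + 9 + 7 + 5.5 = 47.5

47.5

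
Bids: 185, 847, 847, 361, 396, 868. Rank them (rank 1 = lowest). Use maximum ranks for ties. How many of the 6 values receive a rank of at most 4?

3

Sorted (ascending): 185, 361, 396, 847, 847, 868
The 2 values of 847 occupy positions 4–5 → each gets rank 5.
Ranks ≤ 4: {1, 2, 3} → 3 values.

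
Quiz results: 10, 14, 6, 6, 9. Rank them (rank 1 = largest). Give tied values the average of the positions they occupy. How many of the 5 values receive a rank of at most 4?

Sorted (descending): 14, 10, 9, 6, 6
The 2 values of 6 occupy positions 4–5 → average rank (4+5)/2 = 4.5.
Ranks ≤ 4: {1, 2, 3} → 3 values.

3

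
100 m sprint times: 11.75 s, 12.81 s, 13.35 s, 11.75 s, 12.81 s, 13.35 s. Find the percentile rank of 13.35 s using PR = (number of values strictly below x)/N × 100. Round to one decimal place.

N = 6.
Strictly below 13.35: 4. Equal to 13.35: 2.
PR = 4/6 × 100 = 66.7

66.7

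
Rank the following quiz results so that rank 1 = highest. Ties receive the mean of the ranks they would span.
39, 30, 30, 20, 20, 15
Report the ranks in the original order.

Sorted (descending): 39, 30, 30, 20, 20, 15
The 2 values of 30 occupy positions 2–3 → average rank (2+3)/2 = 2.5.
The 2 values of 20 occupy positions 4–5 → average rank (4+5)/2 = 4.5.

1, 2.5, 2.5, 4.5, 4.5, 6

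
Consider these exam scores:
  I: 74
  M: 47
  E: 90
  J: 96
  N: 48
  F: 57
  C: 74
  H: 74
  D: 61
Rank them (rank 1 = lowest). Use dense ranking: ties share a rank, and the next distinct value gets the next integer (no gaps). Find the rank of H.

Sorted (ascending): 47, 48, 57, 61, 74, 74, 74, 90, 96
The 3 values of 74 share dense rank 5.
Remaining distinct values take the next consecutive integers.
H has value 74 → rank 5.

5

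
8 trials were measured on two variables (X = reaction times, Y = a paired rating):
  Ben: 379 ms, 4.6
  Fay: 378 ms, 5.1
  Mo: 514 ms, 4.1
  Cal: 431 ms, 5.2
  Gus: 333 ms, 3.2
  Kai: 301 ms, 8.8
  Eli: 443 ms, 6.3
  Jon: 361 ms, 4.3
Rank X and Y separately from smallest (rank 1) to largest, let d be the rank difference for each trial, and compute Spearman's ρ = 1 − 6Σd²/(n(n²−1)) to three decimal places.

-0.048

Ranks of variable 1: 5, 4, 8, 6, 2, 1, 7, 3
Ranks of variable 2: 4, 5, 2, 6, 1, 8, 7, 3
d = r₁ − r₂: 1, -1, 6, 0, 1, -7, 0, 0
d²: 1, 1, 36, 0, 1, 49, 0, 0; Σd² = 88
ρ = 1 − 6·88/(8·63) = 1 − 528/504 = -0.048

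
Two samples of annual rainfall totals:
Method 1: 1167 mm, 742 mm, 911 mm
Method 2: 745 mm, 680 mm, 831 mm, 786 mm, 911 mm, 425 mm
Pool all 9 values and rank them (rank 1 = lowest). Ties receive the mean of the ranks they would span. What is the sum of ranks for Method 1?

Sorted (ascending): 425, 680, 742, 745, 786, 831, 911, 911, 1167
The 2 values of 911 occupy positions 7–8 → average rank (7+8)/2 = 7.5.
Method 1 values → pooled ranks: 1167→9, 742→3, 911→7.5
Rank sum = 9 + 3 + 7.5 = 19.5

19.5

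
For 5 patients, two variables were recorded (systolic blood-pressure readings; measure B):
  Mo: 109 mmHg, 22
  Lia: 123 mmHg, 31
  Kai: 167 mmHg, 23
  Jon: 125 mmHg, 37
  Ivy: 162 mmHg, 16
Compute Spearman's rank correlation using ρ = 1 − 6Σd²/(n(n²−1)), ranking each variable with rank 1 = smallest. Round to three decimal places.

-0.100

Ranks of variable 1: 1, 2, 5, 3, 4
Ranks of variable 2: 2, 4, 3, 5, 1
d = r₁ − r₂: -1, -2, 2, -2, 3
d²: 1, 4, 4, 4, 9; Σd² = 22
ρ = 1 − 6·22/(5·24) = 1 − 132/120 = -0.100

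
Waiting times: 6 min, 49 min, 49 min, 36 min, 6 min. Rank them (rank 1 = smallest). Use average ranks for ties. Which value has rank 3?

Sorted (ascending): 6, 6, 36, 49, 49
The 2 values of 6 occupy positions 1–2 → average rank (1+2)/2 = 1.5.
The 2 values of 49 occupy positions 4–5 → average rank (4+5)/2 = 4.5.
Rank 3 → value 36.

36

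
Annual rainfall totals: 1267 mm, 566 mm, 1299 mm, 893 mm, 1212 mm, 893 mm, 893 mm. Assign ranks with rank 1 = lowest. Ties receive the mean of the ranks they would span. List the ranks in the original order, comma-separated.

Sorted (ascending): 566, 893, 893, 893, 1212, 1267, 1299
The 3 values of 893 occupy positions 2–4 → average rank 3.

6, 1, 7, 3, 5, 3, 3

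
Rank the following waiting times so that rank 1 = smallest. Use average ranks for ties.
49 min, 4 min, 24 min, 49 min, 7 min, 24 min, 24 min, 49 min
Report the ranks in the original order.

7, 1, 4, 7, 2, 4, 4, 7

Sorted (ascending): 4, 7, 24, 24, 24, 49, 49, 49
The 3 values of 24 occupy positions 3–5 → average rank 4.
The 3 values of 49 occupy positions 6–8 → average rank 7.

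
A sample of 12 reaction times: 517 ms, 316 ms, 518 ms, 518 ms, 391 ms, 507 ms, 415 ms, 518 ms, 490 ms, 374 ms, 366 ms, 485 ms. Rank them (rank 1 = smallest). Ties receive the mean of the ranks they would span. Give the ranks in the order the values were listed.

Sorted (ascending): 316, 366, 374, 391, 415, 485, 490, 507, 517, 518, 518, 518
The 3 values of 518 occupy positions 10–12 → average rank 11.

9, 1, 11, 11, 4, 8, 5, 11, 7, 3, 2, 6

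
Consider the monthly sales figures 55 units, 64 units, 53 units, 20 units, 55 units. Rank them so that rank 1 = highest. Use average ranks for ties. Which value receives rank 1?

64

Sorted (descending): 64, 55, 55, 53, 20
The 2 values of 55 occupy positions 2–3 → average rank (2+3)/2 = 2.5.
Rank 1 → value 64.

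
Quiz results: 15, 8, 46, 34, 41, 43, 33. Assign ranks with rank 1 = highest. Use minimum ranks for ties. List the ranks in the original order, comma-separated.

6, 7, 1, 4, 3, 2, 5

Sorted (descending): 46, 43, 41, 34, 33, 15, 8
No ties — each value takes its position as its rank.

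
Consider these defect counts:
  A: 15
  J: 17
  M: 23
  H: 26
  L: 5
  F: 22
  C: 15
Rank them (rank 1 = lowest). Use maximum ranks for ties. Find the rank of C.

3

Sorted (ascending): 5, 15, 15, 17, 22, 23, 26
The 2 values of 15 occupy positions 2–3 → each gets rank 3.
C has value 15 → rank 3.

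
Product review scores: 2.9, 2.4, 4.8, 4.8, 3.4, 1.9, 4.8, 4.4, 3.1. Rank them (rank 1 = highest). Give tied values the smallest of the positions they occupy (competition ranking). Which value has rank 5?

3.4

Sorted (descending): 4.8, 4.8, 4.8, 4.4, 3.4, 3.1, 2.9, 2.4, 1.9
The 3 values of 4.8 occupy positions 1–3 → each gets rank 1.
Rank 5 → value 3.4.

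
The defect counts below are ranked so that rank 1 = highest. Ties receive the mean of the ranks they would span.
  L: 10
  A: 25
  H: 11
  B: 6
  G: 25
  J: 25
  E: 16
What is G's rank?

2

Sorted (descending): 25, 25, 25, 16, 11, 10, 6
The 3 values of 25 occupy positions 1–3 → average rank 2.
G has value 25 → rank 2.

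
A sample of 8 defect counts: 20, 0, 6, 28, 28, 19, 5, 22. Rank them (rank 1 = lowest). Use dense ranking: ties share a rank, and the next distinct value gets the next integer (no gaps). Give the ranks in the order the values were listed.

5, 1, 3, 7, 7, 4, 2, 6

Sorted (ascending): 0, 5, 6, 19, 20, 22, 28, 28
The 2 values of 28 share dense rank 7.
Remaining distinct values take the next consecutive integers.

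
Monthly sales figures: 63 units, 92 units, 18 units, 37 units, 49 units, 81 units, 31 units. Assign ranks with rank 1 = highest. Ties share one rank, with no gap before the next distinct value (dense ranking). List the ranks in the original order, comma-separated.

Sorted (descending): 92, 81, 63, 49, 37, 31, 18
No ties — each value takes its position as its rank.

3, 1, 7, 5, 4, 2, 6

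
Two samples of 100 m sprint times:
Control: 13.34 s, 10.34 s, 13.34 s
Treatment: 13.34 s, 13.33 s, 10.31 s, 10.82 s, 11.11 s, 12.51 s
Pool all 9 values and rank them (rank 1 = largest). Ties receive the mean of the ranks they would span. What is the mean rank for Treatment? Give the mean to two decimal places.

5.50

Sorted (descending): 13.34, 13.34, 13.34, 13.33, 12.51, 11.11, 10.82, 10.34, 10.31
The 3 values of 13.34 occupy positions 1–3 → average rank 2.
Treatment values → pooled ranks: 13.34→2, 13.33→4, 10.31→9, 10.82→7, 11.11→6, 12.51→5
Mean rank = (2 + 4 + 9 + 7 + 6 + 5) / 6 = 5.50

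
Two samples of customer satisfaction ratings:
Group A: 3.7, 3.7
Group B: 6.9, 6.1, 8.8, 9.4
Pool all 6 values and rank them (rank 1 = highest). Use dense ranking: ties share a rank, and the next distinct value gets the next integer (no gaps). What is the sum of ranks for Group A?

10

Sorted (descending): 9.4, 8.8, 6.9, 6.1, 3.7, 3.7
The 2 values of 3.7 share dense rank 5.
Remaining distinct values take the next consecutive integers.
Group A values → pooled ranks: 3.7→5, 3.7→5
Rank sum = 5 + 5 = 10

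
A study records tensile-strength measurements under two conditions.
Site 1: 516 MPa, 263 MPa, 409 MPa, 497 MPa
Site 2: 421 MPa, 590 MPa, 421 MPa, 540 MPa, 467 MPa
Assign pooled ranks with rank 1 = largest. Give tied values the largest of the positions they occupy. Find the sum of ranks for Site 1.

Sorted (descending): 590, 540, 516, 497, 467, 421, 421, 409, 263
The 2 values of 421 occupy positions 6–7 → each gets rank 7.
Site 1 values → pooled ranks: 516→3, 263→9, 409→8, 497→4
Rank sum = 3 + 9 + 8 + 4 = 24

24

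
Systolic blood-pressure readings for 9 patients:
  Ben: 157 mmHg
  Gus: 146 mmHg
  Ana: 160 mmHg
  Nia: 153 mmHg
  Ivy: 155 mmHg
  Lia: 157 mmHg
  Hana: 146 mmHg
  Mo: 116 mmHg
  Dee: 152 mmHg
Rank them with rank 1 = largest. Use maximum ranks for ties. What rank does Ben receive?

3

Sorted (descending): 160, 157, 157, 155, 153, 152, 146, 146, 116
The 2 values of 157 occupy positions 2–3 → each gets rank 3.
The 2 values of 146 occupy positions 7–8 → each gets rank 8.
Ben has value 157 mmHg → rank 3.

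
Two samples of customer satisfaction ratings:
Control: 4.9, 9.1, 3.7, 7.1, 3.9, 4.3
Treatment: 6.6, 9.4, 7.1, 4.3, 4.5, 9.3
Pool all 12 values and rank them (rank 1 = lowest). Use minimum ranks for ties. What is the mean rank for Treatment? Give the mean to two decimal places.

Sorted (ascending): 3.7, 3.9, 4.3, 4.3, 4.5, 4.9, 6.6, 7.1, 7.1, 9.1, 9.3, 9.4
The 2 values of 4.3 occupy positions 3–4 → each gets rank 3.
The 2 values of 7.1 occupy positions 8–9 → each gets rank 8.
Treatment values → pooled ranks: 6.6→7, 9.4→12, 7.1→8, 4.3→3, 4.5→5, 9.3→11
Mean rank = (7 + 12 + 8 + 3 + 5 + 11) / 6 = 7.67

7.67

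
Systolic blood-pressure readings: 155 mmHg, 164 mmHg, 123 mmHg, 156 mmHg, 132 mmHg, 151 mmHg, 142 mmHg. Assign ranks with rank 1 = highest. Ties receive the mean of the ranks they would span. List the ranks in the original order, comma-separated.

3, 1, 7, 2, 6, 4, 5

Sorted (descending): 164, 156, 155, 151, 142, 132, 123
No ties — each value takes its position as its rank.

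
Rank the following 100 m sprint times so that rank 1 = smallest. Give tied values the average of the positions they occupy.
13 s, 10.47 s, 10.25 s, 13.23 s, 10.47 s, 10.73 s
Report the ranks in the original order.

Sorted (ascending): 10.25, 10.47, 10.47, 10.73, 13, 13.23
The 2 values of 10.47 occupy positions 2–3 → average rank (2+3)/2 = 2.5.

5, 2.5, 1, 6, 2.5, 4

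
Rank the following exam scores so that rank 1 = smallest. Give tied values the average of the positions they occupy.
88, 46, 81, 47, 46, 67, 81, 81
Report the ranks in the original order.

8, 1.5, 6, 3, 1.5, 4, 6, 6

Sorted (ascending): 46, 46, 47, 67, 81, 81, 81, 88
The 2 values of 46 occupy positions 1–2 → average rank (1+2)/2 = 1.5.
The 3 values of 81 occupy positions 5–7 → average rank 6.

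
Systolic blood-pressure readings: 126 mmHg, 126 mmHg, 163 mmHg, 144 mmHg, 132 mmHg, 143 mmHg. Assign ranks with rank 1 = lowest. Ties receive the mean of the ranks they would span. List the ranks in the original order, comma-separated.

Sorted (ascending): 126, 126, 132, 143, 144, 163
The 2 values of 126 occupy positions 1–2 → average rank (1+2)/2 = 1.5.

1.5, 1.5, 6, 5, 3, 4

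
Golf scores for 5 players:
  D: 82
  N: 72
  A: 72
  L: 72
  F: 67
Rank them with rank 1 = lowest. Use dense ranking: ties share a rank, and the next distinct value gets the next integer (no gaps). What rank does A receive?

Sorted (ascending): 67, 72, 72, 72, 82
The 3 values of 72 share dense rank 2.
Remaining distinct values take the next consecutive integers.
A has value 72 → rank 2.

2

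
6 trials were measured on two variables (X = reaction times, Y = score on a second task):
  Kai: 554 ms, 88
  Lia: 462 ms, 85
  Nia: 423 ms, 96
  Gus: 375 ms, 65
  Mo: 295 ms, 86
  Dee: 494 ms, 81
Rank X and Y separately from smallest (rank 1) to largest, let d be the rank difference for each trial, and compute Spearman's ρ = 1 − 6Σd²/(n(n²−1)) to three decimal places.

0.143

Ranks of variable 1: 6, 4, 3, 2, 1, 5
Ranks of variable 2: 5, 3, 6, 1, 4, 2
d = r₁ − r₂: 1, 1, -3, 1, -3, 3
d²: 1, 1, 9, 1, 9, 9; Σd² = 30
ρ = 1 − 6·30/(6·35) = 1 − 180/210 = 0.143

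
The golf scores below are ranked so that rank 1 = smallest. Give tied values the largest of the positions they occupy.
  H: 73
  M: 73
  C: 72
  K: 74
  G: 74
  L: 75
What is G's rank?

Sorted (ascending): 72, 73, 73, 74, 74, 75
The 2 values of 73 occupy positions 2–3 → each gets rank 3.
The 2 values of 74 occupy positions 4–5 → each gets rank 5.
G has value 74 → rank 5.

5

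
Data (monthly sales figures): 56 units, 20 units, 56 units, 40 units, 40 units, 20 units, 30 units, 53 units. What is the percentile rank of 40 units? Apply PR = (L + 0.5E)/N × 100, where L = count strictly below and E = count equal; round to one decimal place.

50.0

N = 8.
Strictly below 40: 3. Equal to 40: 2.
PR = (3 + 0.5·2)/8 × 100 = 50.0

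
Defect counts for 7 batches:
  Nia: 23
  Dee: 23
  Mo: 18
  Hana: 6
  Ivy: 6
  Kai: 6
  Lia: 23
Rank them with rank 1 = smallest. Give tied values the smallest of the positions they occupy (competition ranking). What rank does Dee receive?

5

Sorted (ascending): 6, 6, 6, 18, 23, 23, 23
The 3 values of 6 occupy positions 1–3 → each gets rank 1.
The 3 values of 23 occupy positions 5–7 → each gets rank 5.
Dee has value 23 → rank 5.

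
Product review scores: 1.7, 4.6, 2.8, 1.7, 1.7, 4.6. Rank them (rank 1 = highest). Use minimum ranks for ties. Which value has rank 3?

Sorted (descending): 4.6, 4.6, 2.8, 1.7, 1.7, 1.7
The 2 values of 4.6 occupy positions 1–2 → each gets rank 1.
The 3 values of 1.7 occupy positions 4–6 → each gets rank 4.
Rank 3 → value 2.8.

2.8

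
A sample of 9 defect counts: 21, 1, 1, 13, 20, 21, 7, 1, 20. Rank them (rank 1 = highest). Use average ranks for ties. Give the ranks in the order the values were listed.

Sorted (descending): 21, 21, 20, 20, 13, 7, 1, 1, 1
The 2 values of 21 occupy positions 1–2 → average rank (1+2)/2 = 1.5.
The 2 values of 20 occupy positions 3–4 → average rank (3+4)/2 = 3.5.
The 3 values of 1 occupy positions 7–9 → average rank 8.

1.5, 8, 8, 5, 3.5, 1.5, 6, 8, 3.5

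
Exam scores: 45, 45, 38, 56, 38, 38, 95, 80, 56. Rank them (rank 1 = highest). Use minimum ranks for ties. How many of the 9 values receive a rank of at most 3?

Sorted (descending): 95, 80, 56, 56, 45, 45, 38, 38, 38
The 2 values of 56 occupy positions 3–4 → each gets rank 3.
The 2 values of 45 occupy positions 5–6 → each gets rank 5.
The 3 values of 38 occupy positions 7–9 → each gets rank 7.
Ranks ≤ 3: {1, 2, 3, 3} → 4 values.

4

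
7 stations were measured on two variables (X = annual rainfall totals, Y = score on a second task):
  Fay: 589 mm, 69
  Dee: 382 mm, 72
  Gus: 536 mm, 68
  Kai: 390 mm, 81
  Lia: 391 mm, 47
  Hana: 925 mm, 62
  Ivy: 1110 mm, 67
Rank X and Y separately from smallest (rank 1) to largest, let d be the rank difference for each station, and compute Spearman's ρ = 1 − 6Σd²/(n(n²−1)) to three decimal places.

Ranks of variable 1: 5, 1, 4, 2, 3, 6, 7
Ranks of variable 2: 5, 6, 4, 7, 1, 2, 3
d = r₁ − r₂: 0, -5, 0, -5, 2, 4, 4
d²: 0, 25, 0, 25, 4, 16, 16; Σd² = 86
ρ = 1 − 6·86/(7·48) = 1 − 516/336 = -0.536

-0.536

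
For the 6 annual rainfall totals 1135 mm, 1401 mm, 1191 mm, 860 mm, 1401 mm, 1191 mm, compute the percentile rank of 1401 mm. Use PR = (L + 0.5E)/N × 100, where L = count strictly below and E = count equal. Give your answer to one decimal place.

N = 6.
Strictly below 1401: 4. Equal to 1401: 2.
PR = (4 + 0.5·2)/6 × 100 = 83.3

83.3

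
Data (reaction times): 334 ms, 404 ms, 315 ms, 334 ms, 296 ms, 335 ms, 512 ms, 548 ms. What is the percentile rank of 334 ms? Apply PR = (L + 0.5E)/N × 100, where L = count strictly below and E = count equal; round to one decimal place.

37.5

N = 8.
Strictly below 334: 2. Equal to 334: 2.
PR = (2 + 0.5·2)/8 × 100 = 37.5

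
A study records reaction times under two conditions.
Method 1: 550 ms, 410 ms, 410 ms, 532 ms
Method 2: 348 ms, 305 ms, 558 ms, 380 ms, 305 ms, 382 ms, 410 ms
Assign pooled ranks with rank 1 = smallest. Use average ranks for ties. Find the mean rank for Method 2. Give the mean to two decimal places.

Sorted (ascending): 305, 305, 348, 380, 382, 410, 410, 410, 532, 550, 558
The 2 values of 305 occupy positions 1–2 → average rank (1+2)/2 = 1.5.
The 3 values of 410 occupy positions 6–8 → average rank 7.
Method 2 values → pooled ranks: 348→3, 305→1.5, 558→11, 380→4, 305→1.5, 382→5, 410→7
Mean rank = (3 + 1.5 + 11 + 4 + 1.5 + 5 + 7) / 7 = 4.71

4.71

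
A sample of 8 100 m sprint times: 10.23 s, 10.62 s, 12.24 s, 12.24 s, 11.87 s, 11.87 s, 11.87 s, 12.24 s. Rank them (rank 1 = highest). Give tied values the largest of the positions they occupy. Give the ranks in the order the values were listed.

Sorted (descending): 12.24, 12.24, 12.24, 11.87, 11.87, 11.87, 10.62, 10.23
The 3 values of 12.24 occupy positions 1–3 → each gets rank 3.
The 3 values of 11.87 occupy positions 4–6 → each gets rank 6.

8, 7, 3, 3, 6, 6, 6, 3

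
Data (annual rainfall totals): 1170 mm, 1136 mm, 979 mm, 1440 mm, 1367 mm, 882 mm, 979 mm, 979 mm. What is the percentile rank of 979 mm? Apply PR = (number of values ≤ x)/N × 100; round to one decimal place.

N = 8.
Strictly below 979: 1. Equal to 979: 3.
PR = 4/8 × 100 = 50.0

50.0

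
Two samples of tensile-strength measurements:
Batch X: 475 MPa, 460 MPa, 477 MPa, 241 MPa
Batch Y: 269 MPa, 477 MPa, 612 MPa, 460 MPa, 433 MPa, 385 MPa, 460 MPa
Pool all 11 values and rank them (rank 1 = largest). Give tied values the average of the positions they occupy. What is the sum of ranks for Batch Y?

42.5

Sorted (descending): 612, 477, 477, 475, 460, 460, 460, 433, 385, 269, 241
The 2 values of 477 occupy positions 2–3 → average rank (2+3)/2 = 2.5.
The 3 values of 460 occupy positions 5–7 → average rank 6.
Batch Y values → pooled ranks: 269→10, 477→2.5, 612→1, 460→6, 433→8, 385→9, 460→6
Rank sum = 10 + 2.5 + 1 + 6 + 8 + 9 + 6 = 42.5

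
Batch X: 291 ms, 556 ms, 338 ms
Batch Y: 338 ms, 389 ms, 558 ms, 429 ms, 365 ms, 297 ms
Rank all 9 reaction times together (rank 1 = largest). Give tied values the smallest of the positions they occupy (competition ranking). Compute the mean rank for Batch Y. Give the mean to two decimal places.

Sorted (descending): 558, 556, 429, 389, 365, 338, 338, 297, 291
The 2 values of 338 occupy positions 6–7 → each gets rank 6.
Batch Y values → pooled ranks: 338→6, 389→4, 558→1, 429→3, 365→5, 297→8
Mean rank = (6 + 4 + 1 + 3 + 5 + 8) / 6 = 4.50

4.50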